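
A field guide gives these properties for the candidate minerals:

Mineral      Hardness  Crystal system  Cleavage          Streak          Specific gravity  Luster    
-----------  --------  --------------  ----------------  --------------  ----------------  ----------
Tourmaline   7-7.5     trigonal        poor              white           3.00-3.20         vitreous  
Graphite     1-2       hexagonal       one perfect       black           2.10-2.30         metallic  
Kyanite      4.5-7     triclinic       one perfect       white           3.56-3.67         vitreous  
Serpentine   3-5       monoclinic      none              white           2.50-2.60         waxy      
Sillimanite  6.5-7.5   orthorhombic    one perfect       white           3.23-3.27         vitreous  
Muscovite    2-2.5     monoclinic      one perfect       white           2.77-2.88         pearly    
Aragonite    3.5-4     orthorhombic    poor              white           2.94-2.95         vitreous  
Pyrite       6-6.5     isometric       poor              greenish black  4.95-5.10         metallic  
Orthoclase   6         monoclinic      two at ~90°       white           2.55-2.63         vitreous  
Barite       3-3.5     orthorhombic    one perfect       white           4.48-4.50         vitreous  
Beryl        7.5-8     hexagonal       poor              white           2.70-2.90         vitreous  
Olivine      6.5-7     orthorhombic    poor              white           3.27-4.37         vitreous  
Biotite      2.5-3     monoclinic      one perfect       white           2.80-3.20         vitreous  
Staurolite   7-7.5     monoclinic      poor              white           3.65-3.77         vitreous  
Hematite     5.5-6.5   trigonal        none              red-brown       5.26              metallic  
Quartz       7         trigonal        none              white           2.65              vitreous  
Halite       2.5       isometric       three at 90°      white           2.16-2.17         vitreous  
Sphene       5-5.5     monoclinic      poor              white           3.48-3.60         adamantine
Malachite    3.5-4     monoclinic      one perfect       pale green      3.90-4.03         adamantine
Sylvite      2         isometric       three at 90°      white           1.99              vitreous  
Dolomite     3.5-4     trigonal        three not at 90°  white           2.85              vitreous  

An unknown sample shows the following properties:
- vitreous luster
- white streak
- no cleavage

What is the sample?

Vitreous luster: Tourmaline, Kyanite, Sillimanite, Aragonite, Orthoclase, Barite, Beryl, Olivine, Biotite, Staurolite, Quartz, Halite, Sylvite, Dolomite remain.
White streak: all remaining candidates fit.
No cleavage: Quartz remains.
The only mineral consistent with every observation is Quartz.

Quartz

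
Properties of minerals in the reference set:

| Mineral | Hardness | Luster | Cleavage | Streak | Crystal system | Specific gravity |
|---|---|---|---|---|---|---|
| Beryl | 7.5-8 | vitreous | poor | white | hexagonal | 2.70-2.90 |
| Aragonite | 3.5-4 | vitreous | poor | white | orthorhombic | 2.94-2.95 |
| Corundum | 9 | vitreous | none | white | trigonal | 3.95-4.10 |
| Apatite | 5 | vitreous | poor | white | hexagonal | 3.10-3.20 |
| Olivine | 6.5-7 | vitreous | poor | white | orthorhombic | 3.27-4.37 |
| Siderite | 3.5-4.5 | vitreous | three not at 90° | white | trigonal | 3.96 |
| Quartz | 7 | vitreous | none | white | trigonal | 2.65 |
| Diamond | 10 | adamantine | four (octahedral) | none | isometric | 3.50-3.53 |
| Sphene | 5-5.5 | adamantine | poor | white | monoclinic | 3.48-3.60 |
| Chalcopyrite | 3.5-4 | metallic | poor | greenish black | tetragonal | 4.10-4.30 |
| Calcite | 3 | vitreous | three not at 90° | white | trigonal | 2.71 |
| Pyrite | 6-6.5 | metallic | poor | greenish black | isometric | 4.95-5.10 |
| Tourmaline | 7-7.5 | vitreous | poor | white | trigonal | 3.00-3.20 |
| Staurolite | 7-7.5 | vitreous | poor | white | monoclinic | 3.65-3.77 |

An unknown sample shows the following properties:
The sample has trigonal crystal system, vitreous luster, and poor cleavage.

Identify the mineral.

Trigonal crystal system: only Corundum, Siderite, Quartz, Calcite, Tourmaline remain.
Vitreous luster: all remaining candidates fit.
Poor cleavage: narrows the field to Tourmaline.
Only Tourmaline satisfies all observations.

Tourmaline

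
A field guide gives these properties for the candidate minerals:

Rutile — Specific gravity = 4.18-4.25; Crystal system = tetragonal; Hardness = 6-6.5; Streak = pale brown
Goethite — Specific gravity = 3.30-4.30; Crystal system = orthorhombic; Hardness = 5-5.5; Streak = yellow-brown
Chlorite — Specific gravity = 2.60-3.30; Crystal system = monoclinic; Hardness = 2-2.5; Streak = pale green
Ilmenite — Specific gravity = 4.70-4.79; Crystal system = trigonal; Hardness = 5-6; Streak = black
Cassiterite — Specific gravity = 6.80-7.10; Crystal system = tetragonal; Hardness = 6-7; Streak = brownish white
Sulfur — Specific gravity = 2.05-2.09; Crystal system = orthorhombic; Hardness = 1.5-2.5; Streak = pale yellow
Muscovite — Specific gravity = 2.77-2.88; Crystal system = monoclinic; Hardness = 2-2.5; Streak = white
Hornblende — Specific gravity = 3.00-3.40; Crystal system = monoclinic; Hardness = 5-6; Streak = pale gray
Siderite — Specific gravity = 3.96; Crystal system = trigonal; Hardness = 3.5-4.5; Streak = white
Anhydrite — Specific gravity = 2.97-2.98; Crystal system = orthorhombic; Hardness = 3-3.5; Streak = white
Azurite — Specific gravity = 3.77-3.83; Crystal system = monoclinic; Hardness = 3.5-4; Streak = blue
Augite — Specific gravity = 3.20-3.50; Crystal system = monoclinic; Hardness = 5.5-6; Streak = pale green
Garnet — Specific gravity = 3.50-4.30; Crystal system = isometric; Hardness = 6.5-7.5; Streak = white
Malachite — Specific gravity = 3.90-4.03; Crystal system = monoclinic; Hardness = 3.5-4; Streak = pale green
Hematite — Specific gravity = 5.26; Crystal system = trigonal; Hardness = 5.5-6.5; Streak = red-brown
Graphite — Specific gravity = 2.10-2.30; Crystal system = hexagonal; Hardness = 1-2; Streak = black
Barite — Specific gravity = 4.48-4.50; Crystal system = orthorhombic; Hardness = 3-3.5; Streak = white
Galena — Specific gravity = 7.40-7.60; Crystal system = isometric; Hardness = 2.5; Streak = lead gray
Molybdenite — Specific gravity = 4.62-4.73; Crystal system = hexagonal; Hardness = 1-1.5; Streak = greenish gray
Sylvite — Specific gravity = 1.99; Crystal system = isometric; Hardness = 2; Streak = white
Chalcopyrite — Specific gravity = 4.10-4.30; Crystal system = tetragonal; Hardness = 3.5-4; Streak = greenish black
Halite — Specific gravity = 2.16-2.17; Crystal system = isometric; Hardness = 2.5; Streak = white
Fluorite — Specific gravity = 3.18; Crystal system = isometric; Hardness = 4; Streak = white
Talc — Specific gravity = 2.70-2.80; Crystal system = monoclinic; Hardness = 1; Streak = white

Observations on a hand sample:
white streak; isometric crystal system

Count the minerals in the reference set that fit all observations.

White streak — leaves Muscovite, Siderite, Anhydrite, Garnet, Barite, Sylvite, Halite, Fluorite, Talc.
Isometric crystal system — only Garnet, Sylvite, Halite, Fluorite remain.
The minerals that satisfy all observations are Fluorite, Garnet, Halite, Sylvite.
That is 4 minerals.

4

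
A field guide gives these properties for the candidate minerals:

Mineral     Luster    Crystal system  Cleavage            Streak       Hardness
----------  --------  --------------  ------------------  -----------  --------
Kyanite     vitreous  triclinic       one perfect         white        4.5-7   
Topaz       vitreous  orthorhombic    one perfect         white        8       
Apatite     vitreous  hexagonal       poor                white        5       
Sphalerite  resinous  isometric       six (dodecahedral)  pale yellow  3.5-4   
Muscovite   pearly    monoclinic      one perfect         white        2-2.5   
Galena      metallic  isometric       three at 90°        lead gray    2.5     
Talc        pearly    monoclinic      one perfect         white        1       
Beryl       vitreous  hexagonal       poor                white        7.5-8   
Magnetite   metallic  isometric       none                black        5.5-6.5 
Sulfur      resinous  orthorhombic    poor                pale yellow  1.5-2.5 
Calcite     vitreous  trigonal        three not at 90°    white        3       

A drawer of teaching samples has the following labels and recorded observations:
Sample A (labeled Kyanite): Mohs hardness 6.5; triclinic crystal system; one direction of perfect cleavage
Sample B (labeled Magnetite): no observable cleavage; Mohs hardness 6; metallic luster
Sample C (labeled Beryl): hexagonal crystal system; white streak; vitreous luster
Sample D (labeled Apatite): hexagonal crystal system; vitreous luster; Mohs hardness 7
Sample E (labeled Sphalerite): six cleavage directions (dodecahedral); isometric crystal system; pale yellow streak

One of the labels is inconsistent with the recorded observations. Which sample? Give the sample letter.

D

Sample A: nothing contradicts Kyanite.
Sample B: nothing contradicts Magnetite.
Sample C: nothing contradicts Beryl.
Sample D: Apatite has hardness 5, but the record shows Mohs hardness 7 — this label is wrong.
Sample E: nothing contradicts Sphalerite.
The mislabeled specimen is D.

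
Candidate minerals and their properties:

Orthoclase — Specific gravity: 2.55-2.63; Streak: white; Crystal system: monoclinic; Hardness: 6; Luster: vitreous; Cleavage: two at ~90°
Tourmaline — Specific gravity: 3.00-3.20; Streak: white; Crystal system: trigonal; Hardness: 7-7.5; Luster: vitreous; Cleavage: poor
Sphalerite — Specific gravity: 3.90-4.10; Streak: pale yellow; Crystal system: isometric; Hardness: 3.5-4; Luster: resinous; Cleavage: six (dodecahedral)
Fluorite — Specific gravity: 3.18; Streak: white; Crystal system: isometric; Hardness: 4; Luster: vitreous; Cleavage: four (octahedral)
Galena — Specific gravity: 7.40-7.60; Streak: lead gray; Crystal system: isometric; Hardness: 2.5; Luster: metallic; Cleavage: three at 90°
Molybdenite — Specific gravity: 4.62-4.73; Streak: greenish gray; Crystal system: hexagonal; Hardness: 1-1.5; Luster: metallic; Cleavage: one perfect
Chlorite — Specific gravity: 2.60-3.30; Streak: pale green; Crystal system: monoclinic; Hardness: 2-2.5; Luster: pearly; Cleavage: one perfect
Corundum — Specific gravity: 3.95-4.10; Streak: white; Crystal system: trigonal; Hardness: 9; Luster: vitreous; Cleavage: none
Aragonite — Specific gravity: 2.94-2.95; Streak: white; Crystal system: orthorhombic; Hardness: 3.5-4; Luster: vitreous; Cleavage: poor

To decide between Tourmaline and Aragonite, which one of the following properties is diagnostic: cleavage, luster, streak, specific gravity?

Cleavage: both poor — shared.
Luster: both vitreous — shared.
Streak: both white — shared.
Specific gravity: Tourmaline 3.00-3.20, Aragonite 2.94-2.95 — these differ.
Specific gravity is the diagnostic property here.

specific gravity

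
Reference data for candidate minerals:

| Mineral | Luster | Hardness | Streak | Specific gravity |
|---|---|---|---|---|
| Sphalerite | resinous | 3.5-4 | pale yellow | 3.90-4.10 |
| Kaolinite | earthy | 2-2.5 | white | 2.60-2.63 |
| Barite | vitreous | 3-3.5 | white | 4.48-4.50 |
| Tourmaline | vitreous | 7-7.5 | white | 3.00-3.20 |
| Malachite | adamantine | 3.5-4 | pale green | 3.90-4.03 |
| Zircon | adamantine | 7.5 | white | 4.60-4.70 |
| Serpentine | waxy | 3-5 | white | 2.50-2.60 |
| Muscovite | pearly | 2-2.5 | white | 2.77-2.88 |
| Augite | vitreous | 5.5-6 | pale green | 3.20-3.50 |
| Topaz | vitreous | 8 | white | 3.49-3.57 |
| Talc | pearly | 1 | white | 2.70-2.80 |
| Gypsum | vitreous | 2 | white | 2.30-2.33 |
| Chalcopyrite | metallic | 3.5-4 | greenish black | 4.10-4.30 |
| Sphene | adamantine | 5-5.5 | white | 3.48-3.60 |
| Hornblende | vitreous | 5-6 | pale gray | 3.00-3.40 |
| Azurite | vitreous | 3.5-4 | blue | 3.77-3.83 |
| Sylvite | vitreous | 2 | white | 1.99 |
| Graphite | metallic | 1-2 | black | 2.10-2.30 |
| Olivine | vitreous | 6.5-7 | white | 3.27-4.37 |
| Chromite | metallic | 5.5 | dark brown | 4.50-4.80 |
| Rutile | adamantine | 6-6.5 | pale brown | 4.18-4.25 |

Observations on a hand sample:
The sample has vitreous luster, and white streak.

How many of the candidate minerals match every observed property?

Vitreous luster — narrows the field to Barite, Tourmaline, Augite, Topaz, Gypsum, Hornblende, Azurite, Sylvite, Olivine.
White streak is inconsistent with Augite, Hornblende, Azurite.
Remaining candidates: Barite, Gypsum, Olivine, Sylvite, Topaz, Tourmaline.
That is 6 minerals.

6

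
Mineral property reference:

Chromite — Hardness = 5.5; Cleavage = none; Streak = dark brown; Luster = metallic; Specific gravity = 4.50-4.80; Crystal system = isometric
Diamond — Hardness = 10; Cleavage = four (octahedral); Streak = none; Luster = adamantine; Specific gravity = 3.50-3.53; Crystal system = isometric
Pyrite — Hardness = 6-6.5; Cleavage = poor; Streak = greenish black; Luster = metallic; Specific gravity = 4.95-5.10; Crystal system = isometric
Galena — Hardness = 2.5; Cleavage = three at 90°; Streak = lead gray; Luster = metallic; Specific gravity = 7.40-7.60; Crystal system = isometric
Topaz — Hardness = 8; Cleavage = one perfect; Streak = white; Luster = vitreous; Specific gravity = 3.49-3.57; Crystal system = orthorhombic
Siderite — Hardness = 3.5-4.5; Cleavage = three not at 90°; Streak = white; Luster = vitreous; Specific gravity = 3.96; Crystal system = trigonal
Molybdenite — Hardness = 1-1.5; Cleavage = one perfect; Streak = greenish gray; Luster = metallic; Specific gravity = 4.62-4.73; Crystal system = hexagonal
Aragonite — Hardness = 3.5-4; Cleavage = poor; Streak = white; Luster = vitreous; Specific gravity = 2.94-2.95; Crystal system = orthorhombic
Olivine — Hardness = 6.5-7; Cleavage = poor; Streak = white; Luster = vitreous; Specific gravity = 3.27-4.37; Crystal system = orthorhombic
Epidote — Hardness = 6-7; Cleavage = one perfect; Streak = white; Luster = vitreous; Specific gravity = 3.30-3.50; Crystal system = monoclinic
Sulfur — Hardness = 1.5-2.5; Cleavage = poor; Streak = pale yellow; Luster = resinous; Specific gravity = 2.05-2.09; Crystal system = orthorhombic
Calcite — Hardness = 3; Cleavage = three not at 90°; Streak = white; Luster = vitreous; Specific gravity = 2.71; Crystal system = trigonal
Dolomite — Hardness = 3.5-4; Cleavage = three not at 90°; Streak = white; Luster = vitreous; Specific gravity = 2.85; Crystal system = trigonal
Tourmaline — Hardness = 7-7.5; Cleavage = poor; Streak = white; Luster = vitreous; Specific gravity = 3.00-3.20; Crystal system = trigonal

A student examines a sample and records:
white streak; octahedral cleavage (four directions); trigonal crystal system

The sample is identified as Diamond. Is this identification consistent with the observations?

White streak — Diamond has no streak; inconsistent.
Octahedral cleavage (four directions) — consistent with Diamond (cleavage four (octahedral)).
Trigonal crystal system — Diamond has isometric system; inconsistent.
2 of the observed properties are inconsistent with Diamond.

No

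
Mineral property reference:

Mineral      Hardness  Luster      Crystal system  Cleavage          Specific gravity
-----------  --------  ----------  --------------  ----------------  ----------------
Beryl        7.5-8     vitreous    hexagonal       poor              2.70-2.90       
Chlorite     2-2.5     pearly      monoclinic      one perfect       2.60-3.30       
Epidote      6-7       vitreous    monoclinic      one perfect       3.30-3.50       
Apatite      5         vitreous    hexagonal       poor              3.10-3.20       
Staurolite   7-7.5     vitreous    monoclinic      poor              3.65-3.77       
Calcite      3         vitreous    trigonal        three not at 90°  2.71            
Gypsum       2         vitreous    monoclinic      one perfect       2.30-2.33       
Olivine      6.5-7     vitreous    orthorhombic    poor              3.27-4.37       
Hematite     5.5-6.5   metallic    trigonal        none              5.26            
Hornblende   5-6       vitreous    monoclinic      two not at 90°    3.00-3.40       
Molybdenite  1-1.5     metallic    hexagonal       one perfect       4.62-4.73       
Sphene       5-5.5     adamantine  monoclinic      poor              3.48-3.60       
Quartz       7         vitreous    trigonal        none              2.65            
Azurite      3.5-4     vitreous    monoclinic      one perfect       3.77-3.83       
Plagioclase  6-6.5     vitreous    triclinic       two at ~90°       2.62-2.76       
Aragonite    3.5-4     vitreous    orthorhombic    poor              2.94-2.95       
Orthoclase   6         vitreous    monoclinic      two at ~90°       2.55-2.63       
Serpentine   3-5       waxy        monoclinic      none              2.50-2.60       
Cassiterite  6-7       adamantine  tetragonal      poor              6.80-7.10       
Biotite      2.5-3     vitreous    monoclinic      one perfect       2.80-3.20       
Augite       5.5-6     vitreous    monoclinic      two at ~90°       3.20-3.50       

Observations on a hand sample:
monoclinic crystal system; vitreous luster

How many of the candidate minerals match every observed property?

Monoclinic crystal system — narrows the field to Chlorite, Epidote, Staurolite, Gypsum, Hornblende, Sphene, Azurite, Orthoclase, Serpentine, Biotite, Augite.
Vitreous luster is inconsistent with Chlorite, Sphene, Serpentine.
Consistent with every observation: Augite, Azurite, Biotite, Epidote, Gypsum, Hornblende, Orthoclase, Staurolite.
That is 8 minerals.

8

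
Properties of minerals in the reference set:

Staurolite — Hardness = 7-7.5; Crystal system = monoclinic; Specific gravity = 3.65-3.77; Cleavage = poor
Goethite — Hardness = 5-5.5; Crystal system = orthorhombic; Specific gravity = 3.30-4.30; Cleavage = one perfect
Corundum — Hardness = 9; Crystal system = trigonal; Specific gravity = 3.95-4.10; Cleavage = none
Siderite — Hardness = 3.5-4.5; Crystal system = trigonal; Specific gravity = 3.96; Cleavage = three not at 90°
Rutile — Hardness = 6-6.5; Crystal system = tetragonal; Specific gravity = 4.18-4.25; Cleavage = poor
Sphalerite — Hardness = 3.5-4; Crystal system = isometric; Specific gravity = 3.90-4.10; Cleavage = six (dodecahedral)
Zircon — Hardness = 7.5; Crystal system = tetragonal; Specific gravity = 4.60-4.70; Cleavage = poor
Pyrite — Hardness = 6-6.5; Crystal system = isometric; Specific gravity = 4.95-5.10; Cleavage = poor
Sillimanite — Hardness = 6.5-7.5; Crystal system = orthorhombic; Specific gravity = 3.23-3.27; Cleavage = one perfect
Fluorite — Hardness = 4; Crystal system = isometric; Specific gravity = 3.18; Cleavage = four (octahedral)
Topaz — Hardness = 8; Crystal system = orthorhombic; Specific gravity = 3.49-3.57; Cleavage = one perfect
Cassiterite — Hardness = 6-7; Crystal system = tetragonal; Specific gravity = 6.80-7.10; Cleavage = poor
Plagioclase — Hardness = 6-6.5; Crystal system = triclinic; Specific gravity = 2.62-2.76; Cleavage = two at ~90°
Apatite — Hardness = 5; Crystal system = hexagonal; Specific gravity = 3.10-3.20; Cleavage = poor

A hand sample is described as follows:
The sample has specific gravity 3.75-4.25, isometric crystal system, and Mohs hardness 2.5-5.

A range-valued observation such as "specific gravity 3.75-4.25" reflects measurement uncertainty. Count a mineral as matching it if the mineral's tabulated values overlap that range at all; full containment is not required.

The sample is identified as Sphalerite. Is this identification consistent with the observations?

Specific gravity 3.75-4.25 — agrees with Sphalerite (SG 3.90-4.10).
Isometric crystal system — agrees with Sphalerite (isometric system).
Mohs hardness 2.5-5 — agrees with Sphalerite (hardness 3.5-4).
Every observed property is compatible with the reference values for Sphalerite.

Yes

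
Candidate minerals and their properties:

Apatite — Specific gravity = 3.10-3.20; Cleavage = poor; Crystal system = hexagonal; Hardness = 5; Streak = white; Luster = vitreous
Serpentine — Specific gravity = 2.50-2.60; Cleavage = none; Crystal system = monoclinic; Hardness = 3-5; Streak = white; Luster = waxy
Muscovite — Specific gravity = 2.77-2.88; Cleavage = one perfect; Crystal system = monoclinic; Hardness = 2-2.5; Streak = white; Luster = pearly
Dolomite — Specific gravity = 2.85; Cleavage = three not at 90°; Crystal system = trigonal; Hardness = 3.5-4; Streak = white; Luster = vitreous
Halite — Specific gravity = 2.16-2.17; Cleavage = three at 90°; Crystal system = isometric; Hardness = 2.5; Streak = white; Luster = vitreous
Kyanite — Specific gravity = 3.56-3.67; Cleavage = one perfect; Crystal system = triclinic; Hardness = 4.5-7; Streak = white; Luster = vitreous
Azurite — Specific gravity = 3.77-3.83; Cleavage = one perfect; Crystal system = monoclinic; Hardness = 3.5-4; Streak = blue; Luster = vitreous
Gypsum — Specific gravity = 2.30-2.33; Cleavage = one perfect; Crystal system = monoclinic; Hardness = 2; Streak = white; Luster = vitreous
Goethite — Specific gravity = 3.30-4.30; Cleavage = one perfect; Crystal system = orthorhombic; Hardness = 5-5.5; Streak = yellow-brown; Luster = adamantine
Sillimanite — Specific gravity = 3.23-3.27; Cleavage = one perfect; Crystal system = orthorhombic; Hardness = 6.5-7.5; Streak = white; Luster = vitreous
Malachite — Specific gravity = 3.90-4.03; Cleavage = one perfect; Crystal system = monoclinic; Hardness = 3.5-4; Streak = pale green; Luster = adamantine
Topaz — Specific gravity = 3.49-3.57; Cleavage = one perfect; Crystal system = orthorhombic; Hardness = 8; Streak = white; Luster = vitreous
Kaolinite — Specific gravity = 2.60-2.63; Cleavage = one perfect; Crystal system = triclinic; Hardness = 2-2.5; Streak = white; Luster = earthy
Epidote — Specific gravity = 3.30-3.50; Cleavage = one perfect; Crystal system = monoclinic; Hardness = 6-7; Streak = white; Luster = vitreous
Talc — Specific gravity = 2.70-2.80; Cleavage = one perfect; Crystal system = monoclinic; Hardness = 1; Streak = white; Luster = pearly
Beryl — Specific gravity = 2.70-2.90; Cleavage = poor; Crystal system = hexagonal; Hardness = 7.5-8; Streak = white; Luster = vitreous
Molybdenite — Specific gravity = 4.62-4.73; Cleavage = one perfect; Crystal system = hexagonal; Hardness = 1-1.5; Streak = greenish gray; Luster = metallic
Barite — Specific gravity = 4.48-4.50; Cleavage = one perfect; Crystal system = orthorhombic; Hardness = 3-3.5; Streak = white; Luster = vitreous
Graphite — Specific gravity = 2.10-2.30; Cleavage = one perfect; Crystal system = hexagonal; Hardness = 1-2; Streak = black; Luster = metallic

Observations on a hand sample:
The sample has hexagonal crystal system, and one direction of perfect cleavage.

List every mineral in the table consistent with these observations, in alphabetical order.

Graphite, Molybdenite

Hexagonal crystal system: leaves Apatite, Beryl, Molybdenite, Graphite.
One direction of perfect cleavage excludes Apatite, Beryl.
Consistent with every observation: Graphite, Molybdenite.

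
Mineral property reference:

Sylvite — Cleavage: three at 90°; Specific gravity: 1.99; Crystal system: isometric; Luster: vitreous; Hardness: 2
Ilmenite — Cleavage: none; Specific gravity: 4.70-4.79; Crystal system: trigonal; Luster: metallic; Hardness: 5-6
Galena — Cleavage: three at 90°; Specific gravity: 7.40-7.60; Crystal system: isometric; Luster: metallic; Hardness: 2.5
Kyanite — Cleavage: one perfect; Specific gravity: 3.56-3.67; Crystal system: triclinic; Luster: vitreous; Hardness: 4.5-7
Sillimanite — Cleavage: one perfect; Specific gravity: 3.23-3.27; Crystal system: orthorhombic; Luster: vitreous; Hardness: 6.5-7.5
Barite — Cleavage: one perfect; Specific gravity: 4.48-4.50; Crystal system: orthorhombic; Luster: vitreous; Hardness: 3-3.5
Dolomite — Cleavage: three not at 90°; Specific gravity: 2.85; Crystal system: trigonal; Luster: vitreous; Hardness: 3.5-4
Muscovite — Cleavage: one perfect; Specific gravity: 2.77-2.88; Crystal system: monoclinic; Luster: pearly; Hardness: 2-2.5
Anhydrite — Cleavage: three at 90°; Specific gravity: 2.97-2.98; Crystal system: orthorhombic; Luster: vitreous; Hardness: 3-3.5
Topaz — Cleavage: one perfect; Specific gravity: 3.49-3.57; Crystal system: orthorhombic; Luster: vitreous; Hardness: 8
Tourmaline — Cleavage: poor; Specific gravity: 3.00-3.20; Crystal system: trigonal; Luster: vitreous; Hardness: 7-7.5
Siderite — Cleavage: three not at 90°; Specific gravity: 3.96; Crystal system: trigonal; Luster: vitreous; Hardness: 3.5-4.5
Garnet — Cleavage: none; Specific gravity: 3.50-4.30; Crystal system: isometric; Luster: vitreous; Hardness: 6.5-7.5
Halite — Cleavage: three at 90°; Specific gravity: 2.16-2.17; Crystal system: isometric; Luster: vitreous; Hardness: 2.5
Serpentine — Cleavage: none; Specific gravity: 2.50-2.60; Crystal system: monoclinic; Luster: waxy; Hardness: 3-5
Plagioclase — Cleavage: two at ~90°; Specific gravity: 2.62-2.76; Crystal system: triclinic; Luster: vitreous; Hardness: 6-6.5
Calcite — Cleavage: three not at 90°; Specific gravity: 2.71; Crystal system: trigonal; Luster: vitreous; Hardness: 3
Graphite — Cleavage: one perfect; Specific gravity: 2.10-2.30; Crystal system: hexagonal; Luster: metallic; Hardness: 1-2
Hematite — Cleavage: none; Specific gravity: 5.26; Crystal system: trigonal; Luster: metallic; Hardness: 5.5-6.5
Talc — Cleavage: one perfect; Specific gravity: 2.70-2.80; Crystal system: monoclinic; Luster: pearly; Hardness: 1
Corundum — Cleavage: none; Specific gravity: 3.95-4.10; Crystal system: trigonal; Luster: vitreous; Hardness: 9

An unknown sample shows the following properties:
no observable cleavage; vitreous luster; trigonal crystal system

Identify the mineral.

Corundum

No observable cleavage: Ilmenite, Garnet, Serpentine, Hematite, Corundum remain.
Vitreous luster: only Garnet, Corundum remain.
Trigonal crystal system is inconsistent with Garnet.
Only Corundum satisfies all observations.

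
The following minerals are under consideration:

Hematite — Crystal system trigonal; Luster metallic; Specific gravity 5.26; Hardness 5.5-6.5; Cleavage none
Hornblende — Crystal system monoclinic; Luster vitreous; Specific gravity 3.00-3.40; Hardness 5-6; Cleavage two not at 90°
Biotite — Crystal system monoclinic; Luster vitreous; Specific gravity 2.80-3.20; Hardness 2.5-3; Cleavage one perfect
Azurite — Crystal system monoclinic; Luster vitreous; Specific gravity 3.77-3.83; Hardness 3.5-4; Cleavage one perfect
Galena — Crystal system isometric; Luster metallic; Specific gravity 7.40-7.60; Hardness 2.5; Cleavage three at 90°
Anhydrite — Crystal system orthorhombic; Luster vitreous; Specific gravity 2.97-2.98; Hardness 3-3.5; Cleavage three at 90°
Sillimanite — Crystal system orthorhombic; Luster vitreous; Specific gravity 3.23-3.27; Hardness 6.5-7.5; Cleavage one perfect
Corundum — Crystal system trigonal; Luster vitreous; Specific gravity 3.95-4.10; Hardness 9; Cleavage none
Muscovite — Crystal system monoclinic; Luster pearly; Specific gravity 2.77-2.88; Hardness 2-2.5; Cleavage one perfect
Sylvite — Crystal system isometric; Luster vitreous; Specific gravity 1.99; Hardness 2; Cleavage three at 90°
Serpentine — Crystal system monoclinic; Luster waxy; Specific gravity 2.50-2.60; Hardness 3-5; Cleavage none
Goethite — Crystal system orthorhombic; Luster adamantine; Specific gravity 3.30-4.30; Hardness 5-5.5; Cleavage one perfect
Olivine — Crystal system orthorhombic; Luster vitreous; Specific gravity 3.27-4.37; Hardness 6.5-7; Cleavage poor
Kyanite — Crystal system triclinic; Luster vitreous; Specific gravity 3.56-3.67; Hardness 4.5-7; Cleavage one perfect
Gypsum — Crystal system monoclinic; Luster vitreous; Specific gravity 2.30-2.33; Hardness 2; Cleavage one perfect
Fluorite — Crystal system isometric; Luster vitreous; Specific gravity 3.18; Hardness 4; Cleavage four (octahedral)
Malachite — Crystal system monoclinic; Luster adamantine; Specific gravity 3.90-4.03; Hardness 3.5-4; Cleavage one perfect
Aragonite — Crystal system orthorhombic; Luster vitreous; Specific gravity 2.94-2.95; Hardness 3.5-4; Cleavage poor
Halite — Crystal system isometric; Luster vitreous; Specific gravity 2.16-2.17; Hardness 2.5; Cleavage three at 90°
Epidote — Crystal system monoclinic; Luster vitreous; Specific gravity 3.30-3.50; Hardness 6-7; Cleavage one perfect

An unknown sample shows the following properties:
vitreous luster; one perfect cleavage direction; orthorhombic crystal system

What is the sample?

Sillimanite

Vitreous luster is inconsistent with Hematite, Galena, Muscovite, Serpentine, Goethite, Malachite.
One perfect cleavage direction: leaves Biotite, Azurite, Sillimanite, Kyanite, Gypsum, Epidote.
Orthorhombic crystal system: narrows the field to Sillimanite.
Only Sillimanite satisfies all observations.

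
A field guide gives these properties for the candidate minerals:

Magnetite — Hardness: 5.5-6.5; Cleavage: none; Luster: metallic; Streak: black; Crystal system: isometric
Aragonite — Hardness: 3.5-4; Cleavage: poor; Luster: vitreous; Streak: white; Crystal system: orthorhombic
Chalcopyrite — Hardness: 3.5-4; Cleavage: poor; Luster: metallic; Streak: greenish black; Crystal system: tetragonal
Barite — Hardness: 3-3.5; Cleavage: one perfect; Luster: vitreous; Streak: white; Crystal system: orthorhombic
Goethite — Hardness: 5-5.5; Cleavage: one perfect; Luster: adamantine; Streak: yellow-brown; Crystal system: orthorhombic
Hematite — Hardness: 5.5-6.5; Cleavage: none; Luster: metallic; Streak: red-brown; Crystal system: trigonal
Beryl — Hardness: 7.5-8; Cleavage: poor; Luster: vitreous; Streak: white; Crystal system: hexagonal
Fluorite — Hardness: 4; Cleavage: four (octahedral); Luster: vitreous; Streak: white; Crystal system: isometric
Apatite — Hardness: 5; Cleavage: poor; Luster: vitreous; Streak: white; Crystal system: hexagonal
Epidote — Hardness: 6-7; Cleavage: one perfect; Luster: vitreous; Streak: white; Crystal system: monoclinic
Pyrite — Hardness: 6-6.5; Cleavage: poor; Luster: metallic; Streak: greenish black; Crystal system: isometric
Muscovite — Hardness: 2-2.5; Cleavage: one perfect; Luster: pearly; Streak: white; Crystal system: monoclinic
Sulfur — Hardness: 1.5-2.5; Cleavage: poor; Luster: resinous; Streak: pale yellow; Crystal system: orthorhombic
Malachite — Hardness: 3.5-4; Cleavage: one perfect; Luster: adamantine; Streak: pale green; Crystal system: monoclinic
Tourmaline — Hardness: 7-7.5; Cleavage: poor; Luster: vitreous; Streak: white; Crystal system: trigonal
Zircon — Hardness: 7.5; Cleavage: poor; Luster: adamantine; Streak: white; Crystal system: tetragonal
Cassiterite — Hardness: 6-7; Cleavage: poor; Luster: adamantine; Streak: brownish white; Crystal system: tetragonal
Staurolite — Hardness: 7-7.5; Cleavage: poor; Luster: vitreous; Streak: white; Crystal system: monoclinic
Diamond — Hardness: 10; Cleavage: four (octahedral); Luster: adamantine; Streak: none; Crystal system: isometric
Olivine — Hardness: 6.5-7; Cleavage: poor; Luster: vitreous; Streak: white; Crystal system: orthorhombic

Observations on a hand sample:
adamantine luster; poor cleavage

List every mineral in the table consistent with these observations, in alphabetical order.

Adamantine luster — Goethite, Malachite, Zircon, Cassiterite, Diamond remain.
Poor cleavage — Zircon, Cassiterite remain.
The minerals that satisfy all observations are Cassiterite, Zircon.

Cassiterite, Zircon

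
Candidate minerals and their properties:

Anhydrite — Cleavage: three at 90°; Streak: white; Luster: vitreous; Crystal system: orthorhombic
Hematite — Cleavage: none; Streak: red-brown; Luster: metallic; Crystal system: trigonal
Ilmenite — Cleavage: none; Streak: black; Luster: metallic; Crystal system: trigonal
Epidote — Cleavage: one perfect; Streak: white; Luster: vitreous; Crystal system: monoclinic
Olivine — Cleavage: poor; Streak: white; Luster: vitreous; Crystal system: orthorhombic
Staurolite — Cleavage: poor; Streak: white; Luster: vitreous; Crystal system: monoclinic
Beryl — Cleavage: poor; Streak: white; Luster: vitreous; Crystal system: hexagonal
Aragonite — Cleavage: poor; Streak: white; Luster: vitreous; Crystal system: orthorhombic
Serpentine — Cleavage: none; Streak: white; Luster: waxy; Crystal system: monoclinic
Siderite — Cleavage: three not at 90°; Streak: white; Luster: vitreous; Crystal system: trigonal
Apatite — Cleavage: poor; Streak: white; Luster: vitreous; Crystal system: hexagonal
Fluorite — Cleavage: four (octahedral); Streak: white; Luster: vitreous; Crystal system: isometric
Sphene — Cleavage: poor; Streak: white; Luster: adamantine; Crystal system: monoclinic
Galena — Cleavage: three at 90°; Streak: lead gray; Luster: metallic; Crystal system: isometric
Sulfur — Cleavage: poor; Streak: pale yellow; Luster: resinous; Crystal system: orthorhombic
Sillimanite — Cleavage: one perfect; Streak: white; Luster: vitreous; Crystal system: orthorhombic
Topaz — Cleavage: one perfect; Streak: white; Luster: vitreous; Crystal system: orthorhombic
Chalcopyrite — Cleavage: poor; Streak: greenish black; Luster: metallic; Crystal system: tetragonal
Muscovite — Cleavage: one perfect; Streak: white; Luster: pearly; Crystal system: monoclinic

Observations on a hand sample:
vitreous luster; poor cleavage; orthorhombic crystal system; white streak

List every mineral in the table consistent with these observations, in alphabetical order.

Aragonite, Olivine

Vitreous luster: leaves Anhydrite, Epidote, Olivine, Staurolite, Beryl, Aragonite, Siderite, Apatite, Fluorite, Sillimanite, Topaz.
Poor cleavage: narrows the field to Olivine, Staurolite, Beryl, Aragonite, Apatite.
Orthorhombic crystal system: only Olivine, Aragonite remain.
White streak: every remaining candidate is consistent.
Consistent with every observation: Aragonite, Olivine.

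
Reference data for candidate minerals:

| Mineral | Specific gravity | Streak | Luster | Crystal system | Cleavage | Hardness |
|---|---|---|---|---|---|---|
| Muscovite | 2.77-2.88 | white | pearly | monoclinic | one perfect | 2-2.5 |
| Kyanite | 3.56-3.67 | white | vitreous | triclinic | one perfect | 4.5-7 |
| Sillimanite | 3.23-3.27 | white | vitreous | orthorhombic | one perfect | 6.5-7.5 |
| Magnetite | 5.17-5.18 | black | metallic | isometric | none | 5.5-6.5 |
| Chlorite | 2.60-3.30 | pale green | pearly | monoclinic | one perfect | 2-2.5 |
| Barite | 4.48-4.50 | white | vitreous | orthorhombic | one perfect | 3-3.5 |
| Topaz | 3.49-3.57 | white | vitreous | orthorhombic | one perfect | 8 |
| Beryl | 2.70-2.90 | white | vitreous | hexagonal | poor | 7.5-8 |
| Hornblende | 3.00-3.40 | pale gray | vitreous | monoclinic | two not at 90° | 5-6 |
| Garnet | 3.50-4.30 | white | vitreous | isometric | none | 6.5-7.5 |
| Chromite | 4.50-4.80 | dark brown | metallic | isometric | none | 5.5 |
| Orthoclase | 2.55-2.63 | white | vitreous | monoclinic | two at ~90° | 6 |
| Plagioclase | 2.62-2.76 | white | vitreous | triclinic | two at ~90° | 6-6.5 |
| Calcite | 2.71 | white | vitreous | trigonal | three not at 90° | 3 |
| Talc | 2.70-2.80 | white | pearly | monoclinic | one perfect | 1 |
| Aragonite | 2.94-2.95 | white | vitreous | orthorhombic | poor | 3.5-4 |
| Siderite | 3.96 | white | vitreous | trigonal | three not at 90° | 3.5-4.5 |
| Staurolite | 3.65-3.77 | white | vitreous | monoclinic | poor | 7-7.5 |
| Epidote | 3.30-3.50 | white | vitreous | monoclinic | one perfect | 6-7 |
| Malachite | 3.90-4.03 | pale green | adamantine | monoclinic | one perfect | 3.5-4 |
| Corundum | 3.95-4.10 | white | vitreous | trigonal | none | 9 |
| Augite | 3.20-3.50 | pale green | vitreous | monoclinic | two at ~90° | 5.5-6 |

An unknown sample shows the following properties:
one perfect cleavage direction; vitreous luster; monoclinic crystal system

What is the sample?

Epidote

One perfect cleavage direction: leaves Muscovite, Kyanite, Sillimanite, Chlorite, Barite, Topaz, Talc, Epidote, Malachite.
Vitreous luster is inconsistent with Muscovite, Chlorite, Talc, Malachite.
Monoclinic crystal system: only Epidote remains.
The only mineral consistent with every observation is Epidote.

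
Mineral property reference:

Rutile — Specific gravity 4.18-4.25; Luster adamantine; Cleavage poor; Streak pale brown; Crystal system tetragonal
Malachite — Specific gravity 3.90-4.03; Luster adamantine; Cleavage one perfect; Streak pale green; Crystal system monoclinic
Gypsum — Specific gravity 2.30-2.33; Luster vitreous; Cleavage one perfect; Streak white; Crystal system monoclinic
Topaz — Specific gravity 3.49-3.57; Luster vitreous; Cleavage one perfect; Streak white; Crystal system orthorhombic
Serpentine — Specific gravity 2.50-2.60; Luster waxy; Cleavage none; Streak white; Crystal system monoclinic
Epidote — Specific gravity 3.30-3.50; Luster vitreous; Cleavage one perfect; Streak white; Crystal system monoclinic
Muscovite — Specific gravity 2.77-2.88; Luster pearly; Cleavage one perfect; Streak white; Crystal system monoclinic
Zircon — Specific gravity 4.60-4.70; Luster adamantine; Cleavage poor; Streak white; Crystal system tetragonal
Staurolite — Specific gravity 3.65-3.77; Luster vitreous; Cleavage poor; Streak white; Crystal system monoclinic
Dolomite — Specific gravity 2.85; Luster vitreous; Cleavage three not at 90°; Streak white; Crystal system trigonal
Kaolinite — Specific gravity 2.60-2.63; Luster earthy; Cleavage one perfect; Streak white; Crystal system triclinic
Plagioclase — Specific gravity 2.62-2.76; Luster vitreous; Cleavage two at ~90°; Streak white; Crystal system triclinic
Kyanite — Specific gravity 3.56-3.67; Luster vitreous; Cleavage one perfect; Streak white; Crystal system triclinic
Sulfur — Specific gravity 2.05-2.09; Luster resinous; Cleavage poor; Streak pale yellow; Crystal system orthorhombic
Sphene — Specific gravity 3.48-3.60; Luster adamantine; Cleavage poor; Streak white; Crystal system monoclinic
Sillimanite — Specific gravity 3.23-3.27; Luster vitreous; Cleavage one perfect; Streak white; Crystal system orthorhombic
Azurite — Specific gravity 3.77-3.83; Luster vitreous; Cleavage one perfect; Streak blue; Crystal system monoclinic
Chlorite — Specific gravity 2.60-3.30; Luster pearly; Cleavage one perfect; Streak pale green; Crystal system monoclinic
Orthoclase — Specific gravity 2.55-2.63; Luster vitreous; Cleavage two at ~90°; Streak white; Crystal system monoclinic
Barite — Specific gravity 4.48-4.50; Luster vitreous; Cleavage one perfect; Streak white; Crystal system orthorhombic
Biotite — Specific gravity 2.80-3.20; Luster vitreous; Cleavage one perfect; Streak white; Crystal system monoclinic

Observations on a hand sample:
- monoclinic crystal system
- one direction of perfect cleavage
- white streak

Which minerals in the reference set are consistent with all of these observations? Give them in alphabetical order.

Monoclinic crystal system — narrows the field to Malachite, Gypsum, Serpentine, Epidote, Muscovite, Staurolite, Sphene, Azurite, Chlorite, Orthoclase, Biotite.
One direction of perfect cleavage rules out Serpentine, Staurolite, Sphene, Orthoclase.
White streak excludes Malachite, Azurite, Chlorite.
The minerals that satisfy all observations are Biotite, Epidote, Gypsum, Muscovite.

Biotite, Epidote, Gypsum, Muscovite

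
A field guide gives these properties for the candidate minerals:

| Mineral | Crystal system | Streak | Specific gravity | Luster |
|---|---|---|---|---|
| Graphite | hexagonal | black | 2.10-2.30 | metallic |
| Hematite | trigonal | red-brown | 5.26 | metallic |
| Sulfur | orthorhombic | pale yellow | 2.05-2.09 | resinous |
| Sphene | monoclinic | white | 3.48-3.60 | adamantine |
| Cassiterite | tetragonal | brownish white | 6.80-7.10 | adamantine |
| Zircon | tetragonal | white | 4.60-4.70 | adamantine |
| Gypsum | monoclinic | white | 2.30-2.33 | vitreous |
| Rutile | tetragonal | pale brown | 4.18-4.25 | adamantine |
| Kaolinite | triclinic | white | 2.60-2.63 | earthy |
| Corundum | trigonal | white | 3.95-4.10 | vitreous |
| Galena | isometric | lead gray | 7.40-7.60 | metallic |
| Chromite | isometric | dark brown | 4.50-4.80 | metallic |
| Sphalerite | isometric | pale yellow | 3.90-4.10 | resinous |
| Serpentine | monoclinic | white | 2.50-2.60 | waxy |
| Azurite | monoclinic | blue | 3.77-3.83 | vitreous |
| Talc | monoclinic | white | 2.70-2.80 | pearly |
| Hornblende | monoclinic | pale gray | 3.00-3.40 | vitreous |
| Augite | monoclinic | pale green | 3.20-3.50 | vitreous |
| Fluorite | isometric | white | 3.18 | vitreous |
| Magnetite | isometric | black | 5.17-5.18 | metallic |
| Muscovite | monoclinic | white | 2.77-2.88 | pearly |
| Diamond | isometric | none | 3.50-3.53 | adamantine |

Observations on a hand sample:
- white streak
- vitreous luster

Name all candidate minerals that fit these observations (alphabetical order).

White streak — Sphene, Zircon, Gypsum, Kaolinite, Corundum, Serpentine, Talc, Fluorite, Muscovite remain.
Vitreous luster — leaves Gypsum, Corundum, Fluorite.
Remaining candidates: Corundum, Fluorite, Gypsum.

Corundum, Fluorite, Gypsum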